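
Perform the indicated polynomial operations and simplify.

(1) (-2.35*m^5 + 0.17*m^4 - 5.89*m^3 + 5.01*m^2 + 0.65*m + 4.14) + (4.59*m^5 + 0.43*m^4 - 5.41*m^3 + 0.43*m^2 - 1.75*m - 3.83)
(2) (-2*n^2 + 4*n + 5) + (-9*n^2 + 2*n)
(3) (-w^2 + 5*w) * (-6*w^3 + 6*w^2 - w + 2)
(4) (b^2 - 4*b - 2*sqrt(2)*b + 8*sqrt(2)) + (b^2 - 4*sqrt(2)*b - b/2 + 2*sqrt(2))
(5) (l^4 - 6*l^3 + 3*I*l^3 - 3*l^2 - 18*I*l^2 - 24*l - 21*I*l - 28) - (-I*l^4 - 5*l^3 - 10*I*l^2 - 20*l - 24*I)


(1) = 2.24*m^5 + 0.6*m^4 - 11.3*m^3 + 5.44*m^2 - 1.1*m + 0.31
(2) = -11*n^2 + 6*n + 5
(3) = 6*w^5 - 36*w^4 + 31*w^3 - 7*w^2 + 10*w
(4) = 2*b^2 - 6*sqrt(2)*b - 9*b/2 + 10*sqrt(2)
(5) = l^4 + I*l^4 - l^3 + 3*I*l^3 - 3*l^2 - 8*I*l^2 - 4*l - 21*I*l - 28 + 24*I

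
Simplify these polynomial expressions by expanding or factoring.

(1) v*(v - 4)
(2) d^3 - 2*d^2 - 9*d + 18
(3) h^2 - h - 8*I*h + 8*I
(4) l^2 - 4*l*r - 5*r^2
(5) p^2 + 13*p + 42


(1) = v^2 - 4*v
(2) = (d - 3)*(d - 2)*(d + 3)
(3) = (h - 1)*(h - 8*I)
(4) = (l - 5*r)*(l + r)
(5) = (p + 6)*(p + 7)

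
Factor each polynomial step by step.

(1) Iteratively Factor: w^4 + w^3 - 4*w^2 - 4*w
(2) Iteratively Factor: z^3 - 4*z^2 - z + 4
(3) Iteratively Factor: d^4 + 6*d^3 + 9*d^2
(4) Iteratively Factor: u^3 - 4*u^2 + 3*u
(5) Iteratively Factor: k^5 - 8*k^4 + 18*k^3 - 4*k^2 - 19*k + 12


(1) = (w + 2)*(w^3 - w^2 - 2*w) = w*(w + 2)*(w^2 - w - 2) = w*(w - 2)*(w + 2)*(w + 1)
(2) = (z - 4)*(z^2 - 1) = (z - 4)*(z + 1)*(z - 1)
(3) = (d + 3)*(d^3 + 3*d^2) = (d + 3)^2*(d^2) = d*(d + 3)^2*(d)
(4) = (u - 3)*(u^2 - u) = u*(u - 3)*(u - 1)
(5) = (k - 1)*(k^4 - 7*k^3 + 11*k^2 + 7*k - 12) = (k - 1)^2*(k^3 - 6*k^2 + 5*k + 12) = (k - 3)*(k - 1)^2*(k^2 - 3*k - 4) = (k - 3)*(k - 1)^2*(k + 1)*(k - 4)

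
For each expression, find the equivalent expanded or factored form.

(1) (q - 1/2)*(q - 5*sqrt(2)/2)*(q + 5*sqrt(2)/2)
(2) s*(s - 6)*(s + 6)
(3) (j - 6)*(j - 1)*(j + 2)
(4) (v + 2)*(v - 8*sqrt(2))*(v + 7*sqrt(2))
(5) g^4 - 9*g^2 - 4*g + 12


(1) = q^3 - q^2/2 - 25*q/2 + 25/4
(2) = s^3 - 36*s
(3) = j^3 - 5*j^2 - 8*j + 12
(4) = v^3 - sqrt(2)*v^2 + 2*v^2 - 112*v - 2*sqrt(2)*v - 224
(5) = (g - 3)*(g - 1)*(g + 2)^2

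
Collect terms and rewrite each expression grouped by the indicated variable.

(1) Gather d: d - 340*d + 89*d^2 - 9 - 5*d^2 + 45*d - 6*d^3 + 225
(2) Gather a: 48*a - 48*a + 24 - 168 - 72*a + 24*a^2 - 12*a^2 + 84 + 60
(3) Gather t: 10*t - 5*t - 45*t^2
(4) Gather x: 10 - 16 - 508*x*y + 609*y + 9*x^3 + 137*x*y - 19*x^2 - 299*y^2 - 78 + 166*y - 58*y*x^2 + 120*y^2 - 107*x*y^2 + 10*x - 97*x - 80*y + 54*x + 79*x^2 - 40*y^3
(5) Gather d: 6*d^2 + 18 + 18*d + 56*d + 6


(1) = -6*d^3 + 84*d^2 - 294*d + 216
(2) = 12*a^2 - 72*a
(3) = -45*t^2 + 5*t
(4) = 9*x^3 + x^2*(60 - 58*y) + x*(-107*y^2 - 371*y - 33) - 40*y^3 - 179*y^2 + 695*y - 84
(5) = 6*d^2 + 74*d + 24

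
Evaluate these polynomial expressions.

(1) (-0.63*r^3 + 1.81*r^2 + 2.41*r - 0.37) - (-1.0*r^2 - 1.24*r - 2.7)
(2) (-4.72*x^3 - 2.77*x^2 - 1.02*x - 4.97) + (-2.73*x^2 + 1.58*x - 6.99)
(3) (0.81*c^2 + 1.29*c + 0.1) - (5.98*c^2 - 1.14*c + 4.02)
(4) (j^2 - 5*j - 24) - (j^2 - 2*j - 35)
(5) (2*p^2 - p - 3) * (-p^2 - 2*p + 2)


(1) = -0.63*r^3 + 2.81*r^2 + 3.65*r + 2.33
(2) = -4.72*x^3 - 5.5*x^2 + 0.56*x - 11.96
(3) = -5.17*c^2 + 2.43*c - 3.92
(4) = 11 - 3*j
(5) = -2*p^4 - 3*p^3 + 9*p^2 + 4*p - 6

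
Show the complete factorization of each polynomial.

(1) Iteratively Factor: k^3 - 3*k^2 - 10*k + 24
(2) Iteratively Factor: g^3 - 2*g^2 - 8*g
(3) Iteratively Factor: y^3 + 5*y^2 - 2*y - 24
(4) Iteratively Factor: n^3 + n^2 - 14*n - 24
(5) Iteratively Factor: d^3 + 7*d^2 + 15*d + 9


(1) = (k + 3)*(k^2 - 6*k + 8) = (k - 2)*(k + 3)*(k - 4)
(2) = (g)*(g^2 - 2*g - 8) = g*(g - 4)*(g + 2)
(3) = (y + 4)*(y^2 + y - 6) = (y - 2)*(y + 4)*(y + 3)
(4) = (n + 2)*(n^2 - n - 12) = (n + 2)*(n + 3)*(n - 4)
(5) = (d + 1)*(d^2 + 6*d + 9) = (d + 1)*(d + 3)*(d + 3)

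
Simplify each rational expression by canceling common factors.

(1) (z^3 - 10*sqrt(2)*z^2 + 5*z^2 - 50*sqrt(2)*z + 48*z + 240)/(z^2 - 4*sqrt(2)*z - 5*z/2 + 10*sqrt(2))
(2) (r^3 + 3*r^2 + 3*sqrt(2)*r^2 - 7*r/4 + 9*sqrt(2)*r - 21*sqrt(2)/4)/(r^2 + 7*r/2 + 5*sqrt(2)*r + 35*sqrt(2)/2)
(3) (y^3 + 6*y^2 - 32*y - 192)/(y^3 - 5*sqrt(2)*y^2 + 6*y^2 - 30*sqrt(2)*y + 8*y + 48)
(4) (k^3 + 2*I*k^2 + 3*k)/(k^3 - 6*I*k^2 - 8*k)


(1) = (2*z^2 + z*(10 - 12*sqrt(2)) - 60*sqrt(2))/(2*z - 5)
(2) = (8*r^2 + r*(-4 + 24*sqrt(2)) - 12*sqrt(2))/(8*r + 40*sqrt(2))
(3) = (y + 4*sqrt(2))/(y - sqrt(2))
(4) = (k^2 + 2*I*k + 3)/(k^2 - 6*I*k - 8)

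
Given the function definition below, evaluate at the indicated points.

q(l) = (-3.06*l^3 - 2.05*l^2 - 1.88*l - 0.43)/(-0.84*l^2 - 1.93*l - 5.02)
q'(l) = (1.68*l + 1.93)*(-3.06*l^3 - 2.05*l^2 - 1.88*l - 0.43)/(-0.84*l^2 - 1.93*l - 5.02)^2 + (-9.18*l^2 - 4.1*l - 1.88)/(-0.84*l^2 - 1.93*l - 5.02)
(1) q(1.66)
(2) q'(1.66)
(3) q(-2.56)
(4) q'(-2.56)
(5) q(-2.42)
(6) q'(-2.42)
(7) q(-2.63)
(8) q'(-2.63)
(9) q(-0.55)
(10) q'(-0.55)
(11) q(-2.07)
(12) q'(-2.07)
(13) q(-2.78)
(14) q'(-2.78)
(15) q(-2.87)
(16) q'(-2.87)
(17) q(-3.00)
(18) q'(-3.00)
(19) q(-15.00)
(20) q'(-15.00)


(1) = 2.20
(2) = 2.24
(3) = -7.57
(4) = 6.02
(5) = -6.73
(6) = 5.95
(7) = -7.99
(8) = 6.03
(9) = -0.12
(10) = 0.60
(11) = -4.72
(12) = 5.50
(13) = -8.90
(14) = 6.03
(15) = -9.44
(16) = 6.00
(17) = -10.22
(18) = 5.95
(19) = -59.94
(20) = 3.70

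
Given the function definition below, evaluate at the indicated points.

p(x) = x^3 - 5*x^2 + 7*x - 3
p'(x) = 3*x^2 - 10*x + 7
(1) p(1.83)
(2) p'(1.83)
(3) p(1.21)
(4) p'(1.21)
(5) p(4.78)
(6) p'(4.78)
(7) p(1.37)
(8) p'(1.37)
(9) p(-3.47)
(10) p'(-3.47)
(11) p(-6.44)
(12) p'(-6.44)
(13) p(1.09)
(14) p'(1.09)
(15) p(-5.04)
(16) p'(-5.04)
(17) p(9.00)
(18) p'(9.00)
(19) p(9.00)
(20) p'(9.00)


(1) = -0.81
(2) = -1.25
(3) = -0.08
(4) = -0.71
(5) = 25.43
(6) = 27.75
(7) = -0.22
(8) = -1.07
(9) = -129.28
(10) = 77.82
(11) = -522.54
(12) = 195.82
(13) = -0.02
(14) = -0.34
(15) = -293.31
(16) = 133.60
(17) = 384.00
(18) = 160.00
(19) = 384.00
(20) = 160.00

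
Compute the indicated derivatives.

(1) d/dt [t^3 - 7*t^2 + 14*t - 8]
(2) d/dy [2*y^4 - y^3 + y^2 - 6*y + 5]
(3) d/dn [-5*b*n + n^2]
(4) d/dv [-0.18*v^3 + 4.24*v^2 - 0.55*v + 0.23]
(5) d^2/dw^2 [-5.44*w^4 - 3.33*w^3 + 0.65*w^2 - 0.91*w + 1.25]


(1) = 3*t^2 - 14*t + 14
(2) = 8*y^3 - 3*y^2 + 2*y - 6
(3) = -5*b + 2*n
(4) = -0.54*v^2 + 8.48*v - 0.55
(5) = -65.28*w^2 - 19.98*w + 1.3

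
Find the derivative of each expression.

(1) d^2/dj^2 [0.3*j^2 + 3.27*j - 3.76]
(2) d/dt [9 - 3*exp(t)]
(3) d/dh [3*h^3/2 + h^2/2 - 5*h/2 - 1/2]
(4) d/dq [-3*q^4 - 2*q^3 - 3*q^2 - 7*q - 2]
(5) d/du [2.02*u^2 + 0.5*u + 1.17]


(1) = 0.600000000000000
(2) = -3*exp(t)
(3) = 9*h^2/2 + h - 5/2
(4) = -12*q^3 - 6*q^2 - 6*q - 7
(5) = 4.04*u + 0.5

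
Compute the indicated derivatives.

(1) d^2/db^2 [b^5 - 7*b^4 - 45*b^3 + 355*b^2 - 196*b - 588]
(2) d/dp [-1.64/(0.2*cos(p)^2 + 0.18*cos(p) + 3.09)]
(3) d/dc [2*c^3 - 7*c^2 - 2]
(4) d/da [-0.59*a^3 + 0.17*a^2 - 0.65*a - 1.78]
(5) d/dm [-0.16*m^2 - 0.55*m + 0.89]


(1) = 20*b^3 - 84*b^2 - 270*b + 710
(2) = -(0.656*cos(p) + 0.2952)*sin(p)/(0.2*cos(p)^2 + 0.18*cos(p) + 3.09)^2
(3) = 2*c*(3*c - 7)
(4) = -1.77*a^2 + 0.34*a - 0.65
(5) = -0.32*m - 0.55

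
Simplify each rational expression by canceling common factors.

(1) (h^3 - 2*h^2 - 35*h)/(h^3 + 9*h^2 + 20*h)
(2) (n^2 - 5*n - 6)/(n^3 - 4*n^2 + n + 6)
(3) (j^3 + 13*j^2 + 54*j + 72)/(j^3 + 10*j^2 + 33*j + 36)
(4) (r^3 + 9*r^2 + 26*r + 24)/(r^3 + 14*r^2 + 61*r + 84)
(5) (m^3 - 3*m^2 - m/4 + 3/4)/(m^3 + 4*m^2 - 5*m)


(1) = (h - 7)/(h + 4)
(2) = (n - 6)/(n^2 - 5*n + 6)
(3) = (j + 6)/(j + 3)
(4) = (r + 2)/(r + 7)
(5) = (4*m^3 - 12*m^2 - m + 3)/(4*m^3 + 16*m^2 - 20*m)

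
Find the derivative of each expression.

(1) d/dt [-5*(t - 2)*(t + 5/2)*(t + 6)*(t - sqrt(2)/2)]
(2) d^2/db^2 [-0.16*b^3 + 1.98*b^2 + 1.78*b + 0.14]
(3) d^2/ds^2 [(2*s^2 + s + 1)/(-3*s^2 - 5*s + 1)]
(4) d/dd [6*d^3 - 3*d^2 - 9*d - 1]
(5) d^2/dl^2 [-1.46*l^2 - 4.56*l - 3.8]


(1) = -20*t^3 - 195*t^2/2 + 15*sqrt(2)*t^2/2 + 20*t + 65*sqrt(2)*t/2 - 5*sqrt(2) + 150
(2) = 3.96 - 0.96*b
(3) = 2*(21*s^3 - 45*s^2 - 54*s - 35)/(27*s^6 + 135*s^5 + 198*s^4 + 35*s^3 - 66*s^2 + 15*s - 1)
(4) = 18*d^2 - 6*d - 9
(5) = -2.92000000000000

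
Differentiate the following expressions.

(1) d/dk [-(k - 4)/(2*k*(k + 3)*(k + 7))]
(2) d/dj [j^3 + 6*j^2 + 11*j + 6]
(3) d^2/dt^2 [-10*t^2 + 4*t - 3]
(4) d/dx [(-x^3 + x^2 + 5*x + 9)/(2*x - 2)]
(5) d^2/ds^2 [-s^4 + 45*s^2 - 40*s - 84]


(1) = (k^3 - k^2 - 40*k - 42)/(k^2*(k^4 + 20*k^3 + 142*k^2 + 420*k + 441))
(2) = 3*j^2 + 12*j + 11
(3) = -20
(4) = (-x^3 + 2*x^2 - x - 7)/(x^2 - 2*x + 1)
(5) = 90 - 12*s^2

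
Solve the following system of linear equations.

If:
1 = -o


Then:
o = -1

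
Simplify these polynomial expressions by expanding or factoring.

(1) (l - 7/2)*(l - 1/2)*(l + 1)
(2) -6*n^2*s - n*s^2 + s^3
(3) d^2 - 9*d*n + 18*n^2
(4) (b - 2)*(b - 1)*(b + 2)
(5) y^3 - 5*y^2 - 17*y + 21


(1) = l^3 - 3*l^2 - 9*l/4 + 7/4
(2) = s*(-3*n + s)*(2*n + s)
(3) = (d - 6*n)*(d - 3*n)
(4) = b^3 - b^2 - 4*b + 4
(5) = (y - 7)*(y - 1)*(y + 3)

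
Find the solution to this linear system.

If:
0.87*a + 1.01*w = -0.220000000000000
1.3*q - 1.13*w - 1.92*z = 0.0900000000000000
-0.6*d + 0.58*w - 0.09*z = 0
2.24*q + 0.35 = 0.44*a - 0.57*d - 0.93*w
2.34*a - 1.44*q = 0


Then:
a = -0.01
d = -0.21
q = -0.02
w = -0.21
z = 0.06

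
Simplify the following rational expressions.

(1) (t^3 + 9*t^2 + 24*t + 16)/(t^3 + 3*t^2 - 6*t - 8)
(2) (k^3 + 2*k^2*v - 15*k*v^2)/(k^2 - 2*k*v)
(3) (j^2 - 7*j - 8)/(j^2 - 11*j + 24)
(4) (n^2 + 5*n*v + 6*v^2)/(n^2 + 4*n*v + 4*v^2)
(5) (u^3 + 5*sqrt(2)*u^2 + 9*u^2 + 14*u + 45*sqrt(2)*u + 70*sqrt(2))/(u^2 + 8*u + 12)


(1) = (t + 4)/(t - 2)
(2) = (-k^2 - 2*k*v + 15*v^2)/(-k + 2*v)
(3) = (j + 1)/(j - 3)
(4) = (n + 3*v)/(n + 2*v)
(5) = (u^2 + u*(7 + 5*sqrt(2)) + 35*sqrt(2))/(u + 6)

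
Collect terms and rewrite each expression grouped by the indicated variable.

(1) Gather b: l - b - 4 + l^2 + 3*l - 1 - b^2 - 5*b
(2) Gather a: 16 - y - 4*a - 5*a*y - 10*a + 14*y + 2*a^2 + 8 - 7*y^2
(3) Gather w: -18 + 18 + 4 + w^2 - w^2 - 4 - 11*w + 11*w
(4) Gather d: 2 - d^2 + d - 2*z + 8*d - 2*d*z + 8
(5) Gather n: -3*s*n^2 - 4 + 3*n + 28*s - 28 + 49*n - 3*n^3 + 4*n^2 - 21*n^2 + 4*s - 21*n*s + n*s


(1) = -b^2 - 6*b + l^2 + 4*l - 5
(2) = 2*a^2 + a*(-5*y - 14) - 7*y^2 + 13*y + 24
(3) = 0
(4) = -d^2 + d*(9 - 2*z) - 2*z + 10
(5) = -3*n^3 + n^2*(-3*s - 17) + n*(52 - 20*s) + 32*s - 32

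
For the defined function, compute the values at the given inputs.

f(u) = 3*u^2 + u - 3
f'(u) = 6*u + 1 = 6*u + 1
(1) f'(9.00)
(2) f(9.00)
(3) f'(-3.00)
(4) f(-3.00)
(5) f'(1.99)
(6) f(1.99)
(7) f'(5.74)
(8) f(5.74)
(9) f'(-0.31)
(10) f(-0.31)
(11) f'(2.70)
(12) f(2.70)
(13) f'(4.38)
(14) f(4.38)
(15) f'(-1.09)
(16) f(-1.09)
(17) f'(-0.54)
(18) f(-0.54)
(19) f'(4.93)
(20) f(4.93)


(1) = 55.00
(2) = 249.00
(3) = -17.00
(4) = 21.00
(5) = 12.94
(6) = 10.87
(7) = 35.44
(8) = 101.58
(9) = -0.86
(10) = -3.02
(11) = 17.20
(12) = 21.57
(13) = 27.28
(14) = 58.93
(15) = -5.54
(16) = -0.53
(17) = -2.24
(18) = -2.67
(19) = 30.58
(20) = 74.84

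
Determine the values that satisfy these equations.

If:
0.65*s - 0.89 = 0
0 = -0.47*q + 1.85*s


Then:
q = 5.39
s = 1.37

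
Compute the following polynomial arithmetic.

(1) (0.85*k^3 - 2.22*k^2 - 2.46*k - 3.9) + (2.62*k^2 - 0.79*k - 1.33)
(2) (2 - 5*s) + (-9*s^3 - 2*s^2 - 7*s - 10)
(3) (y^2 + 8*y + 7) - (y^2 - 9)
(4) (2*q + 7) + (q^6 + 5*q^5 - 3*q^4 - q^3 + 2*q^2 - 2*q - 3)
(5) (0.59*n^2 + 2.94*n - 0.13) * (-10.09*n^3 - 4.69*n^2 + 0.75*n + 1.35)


(1) = 0.85*k^3 + 0.4*k^2 - 3.25*k - 5.23
(2) = -9*s^3 - 2*s^2 - 12*s - 8
(3) = 8*y + 16
(4) = q^6 + 5*q^5 - 3*q^4 - q^3 + 2*q^2 + 4
(5) = -5.9531*n^5 - 32.4317*n^4 - 12.0344*n^3 + 3.6112*n^2 + 3.8715*n - 0.1755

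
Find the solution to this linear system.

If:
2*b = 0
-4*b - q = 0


Then:
b = 0
q = 0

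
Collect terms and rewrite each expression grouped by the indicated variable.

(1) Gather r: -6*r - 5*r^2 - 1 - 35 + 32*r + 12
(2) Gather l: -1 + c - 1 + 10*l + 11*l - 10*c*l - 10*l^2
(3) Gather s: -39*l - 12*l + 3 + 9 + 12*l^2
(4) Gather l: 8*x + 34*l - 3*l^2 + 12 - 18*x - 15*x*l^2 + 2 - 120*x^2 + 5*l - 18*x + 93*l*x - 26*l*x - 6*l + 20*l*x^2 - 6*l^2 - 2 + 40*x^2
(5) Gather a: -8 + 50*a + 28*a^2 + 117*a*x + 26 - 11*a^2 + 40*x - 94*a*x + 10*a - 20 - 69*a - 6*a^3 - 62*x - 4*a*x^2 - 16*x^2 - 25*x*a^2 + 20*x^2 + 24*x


(1) = -5*r^2 + 26*r - 24
(2) = c - 10*l^2 + l*(21 - 10*c) - 2
(3) = 12*l^2 - 51*l + 12
(4) = l^2*(-15*x - 9) + l*(20*x^2 + 67*x + 33) - 80*x^2 - 28*x + 12
(5) = -6*a^3 + a^2*(17 - 25*x) + a*(-4*x^2 + 23*x - 9) + 4*x^2 + 2*x - 2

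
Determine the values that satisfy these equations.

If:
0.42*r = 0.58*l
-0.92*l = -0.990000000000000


Then:
l = 1.08
r = 1.49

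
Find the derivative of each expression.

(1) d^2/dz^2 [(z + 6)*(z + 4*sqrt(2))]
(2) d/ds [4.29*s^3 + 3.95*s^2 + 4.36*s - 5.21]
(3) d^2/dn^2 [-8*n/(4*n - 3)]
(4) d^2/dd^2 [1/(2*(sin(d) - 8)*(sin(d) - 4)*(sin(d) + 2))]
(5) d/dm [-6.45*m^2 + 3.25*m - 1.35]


(1) = 2
(2) = 12.87*s^2 + 7.9*s + 4.36
(3) = -192/(4*n - 3)^3
(4) = (-9*sin(d)^6 + 110*sin(d)^5 - 404*sin(d)^4 + 656*sin(d)^3 - 1976*sin(d)^2 - 352*sin(d) + 1408)/(2*(sin(d) - 8)^3*(sin(d) - 4)^3*(sin(d) + 2)^3)
(5) = 3.25 - 12.9*m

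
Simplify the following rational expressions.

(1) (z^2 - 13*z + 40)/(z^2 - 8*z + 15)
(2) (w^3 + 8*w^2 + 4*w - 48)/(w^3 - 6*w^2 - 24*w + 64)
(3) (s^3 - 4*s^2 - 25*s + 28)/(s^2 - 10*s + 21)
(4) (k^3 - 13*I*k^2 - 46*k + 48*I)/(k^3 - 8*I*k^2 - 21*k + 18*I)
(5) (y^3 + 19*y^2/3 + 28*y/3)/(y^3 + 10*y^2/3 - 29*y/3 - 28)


(1) = (z - 8)/(z - 3)
(2) = (w + 6)/(w - 8)
(3) = (s^2 + 3*s - 4)/(s - 3)
(4) = (k - 8*I)/(k - 3*I)
(5) = y/(y - 3)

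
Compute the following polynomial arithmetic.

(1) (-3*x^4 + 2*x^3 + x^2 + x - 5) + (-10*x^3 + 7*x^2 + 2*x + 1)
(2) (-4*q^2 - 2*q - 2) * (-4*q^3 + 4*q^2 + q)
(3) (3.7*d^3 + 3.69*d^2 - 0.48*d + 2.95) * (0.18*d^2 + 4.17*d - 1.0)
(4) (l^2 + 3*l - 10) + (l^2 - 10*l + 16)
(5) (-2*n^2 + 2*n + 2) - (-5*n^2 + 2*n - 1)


(1) = -3*x^4 - 8*x^3 + 8*x^2 + 3*x - 4
(2) = 16*q^5 - 8*q^4 - 4*q^3 - 10*q^2 - 2*q
(3) = 0.666*d^5 + 16.0932*d^4 + 11.6009*d^3 - 5.1606*d^2 + 12.7815*d - 2.95
(4) = 2*l^2 - 7*l + 6
(5) = 3*n^2 + 3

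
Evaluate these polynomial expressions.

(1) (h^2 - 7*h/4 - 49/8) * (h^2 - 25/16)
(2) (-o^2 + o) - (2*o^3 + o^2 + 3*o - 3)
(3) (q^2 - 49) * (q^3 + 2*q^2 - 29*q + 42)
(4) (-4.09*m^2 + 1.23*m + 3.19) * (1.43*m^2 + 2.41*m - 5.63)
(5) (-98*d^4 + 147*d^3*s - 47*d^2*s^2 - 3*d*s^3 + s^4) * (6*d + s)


(1) = h^4 - 7*h^3/4 - 123*h^2/16 + 175*h/64 + 1225/128
(2) = -2*o^3 - 2*o^2 - 2*o + 3
(3) = q^5 + 2*q^4 - 78*q^3 - 56*q^2 + 1421*q - 2058
(4) = -5.8487*m^4 - 8.098*m^3 + 30.5527*m^2 + 0.763*m - 17.9597
(5) = -588*d^5 + 784*d^4*s - 135*d^3*s^2 - 65*d^2*s^3 + 3*d*s^4 + s^5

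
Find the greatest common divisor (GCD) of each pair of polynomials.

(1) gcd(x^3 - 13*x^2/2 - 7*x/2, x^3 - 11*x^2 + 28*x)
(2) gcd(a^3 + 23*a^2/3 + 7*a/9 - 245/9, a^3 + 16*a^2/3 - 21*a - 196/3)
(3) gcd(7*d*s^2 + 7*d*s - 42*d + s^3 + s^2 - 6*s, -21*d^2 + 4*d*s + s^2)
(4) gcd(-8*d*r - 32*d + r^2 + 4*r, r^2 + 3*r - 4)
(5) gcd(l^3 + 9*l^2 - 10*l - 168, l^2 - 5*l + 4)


(1) = x^2 - 7*x
(2) = gcd((a - 5/3)*(a + 7/3)*(a + 7), (a - 4)*(a + 7/3)*(a + 7)) = a^2 + 28*a/3 + 49/3
(3) = gcd((7*d + s)*(s - 2)*(s + 3), (-3*d + s)*(7*d + s)) = 7*d + s
(4) = gcd((-8*d + r)*(r + 4), (r - 1)*(r + 4)) = r + 4
(5) = gcd((l - 4)*(l + 6)*(l + 7), (l - 4)*(l - 1)) = l - 4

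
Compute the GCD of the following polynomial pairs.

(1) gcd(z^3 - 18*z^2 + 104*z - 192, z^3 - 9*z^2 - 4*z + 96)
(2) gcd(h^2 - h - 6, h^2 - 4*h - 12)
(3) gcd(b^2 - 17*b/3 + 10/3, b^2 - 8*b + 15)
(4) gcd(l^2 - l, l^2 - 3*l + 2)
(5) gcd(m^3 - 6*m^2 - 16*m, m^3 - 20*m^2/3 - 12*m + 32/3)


(1) = z^2 - 12*z + 32
(2) = gcd((h - 3)*(h + 2), (h - 6)*(h + 2)) = h + 2
(3) = gcd((b - 5)*(b - 2/3), (b - 5)*(b - 3)) = b - 5
(4) = l - 1
(5) = m^2 - 6*m - 16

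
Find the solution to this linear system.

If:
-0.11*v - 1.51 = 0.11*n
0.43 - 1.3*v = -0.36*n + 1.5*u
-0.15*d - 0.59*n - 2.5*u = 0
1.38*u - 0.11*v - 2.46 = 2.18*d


Then:
d = 0.45
n = -9.09
u = 2.12
v = -4.63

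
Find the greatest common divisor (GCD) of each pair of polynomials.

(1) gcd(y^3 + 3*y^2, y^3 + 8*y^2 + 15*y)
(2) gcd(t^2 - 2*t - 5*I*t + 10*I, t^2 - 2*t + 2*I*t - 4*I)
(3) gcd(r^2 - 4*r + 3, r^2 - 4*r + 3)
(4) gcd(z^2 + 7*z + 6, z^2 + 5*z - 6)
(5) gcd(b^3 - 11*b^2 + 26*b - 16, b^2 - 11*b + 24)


(1) = gcd(y^2*(y + 3), y*(y + 3)*(y + 5)) = y^2 + 3*y
(2) = t - 2
(3) = gcd((r - 3)*(r - 1), (r - 3)*(r - 1)) = r^2 - 4*r + 3
(4) = gcd((z + 1)*(z + 6), (z - 1)*(z + 6)) = z + 6
(5) = gcd((b - 8)*(b - 2)*(b - 1), (b - 8)*(b - 3)) = b - 8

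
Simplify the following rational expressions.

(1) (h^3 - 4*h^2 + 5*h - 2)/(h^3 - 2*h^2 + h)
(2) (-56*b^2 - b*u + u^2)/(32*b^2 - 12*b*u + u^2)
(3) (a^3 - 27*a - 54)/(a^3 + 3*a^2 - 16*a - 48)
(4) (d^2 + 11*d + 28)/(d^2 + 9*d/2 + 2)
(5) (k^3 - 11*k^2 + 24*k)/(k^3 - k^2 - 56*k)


(1) = (h - 2)/h
(2) = (7*b + u)/(-4*b + u)
(3) = (a^2 - 3*a - 18)/(a^2 - 16)
(4) = (2*d + 14)/(2*d + 1)
(5) = (k - 3)/(k + 7)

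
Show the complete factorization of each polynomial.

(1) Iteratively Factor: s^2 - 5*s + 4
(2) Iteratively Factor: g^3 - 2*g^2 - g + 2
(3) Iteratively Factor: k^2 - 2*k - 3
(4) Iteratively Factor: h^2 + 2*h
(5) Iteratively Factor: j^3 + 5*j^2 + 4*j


(1) = (s - 4)*(s - 1)
(2) = (g + 1)*(g^2 - 3*g + 2) = (g - 2)*(g + 1)*(g - 1)
(3) = (k + 1)*(k - 3)
(4) = (h + 2)*(h)
(5) = (j + 4)*(j^2 + j) = (j + 1)*(j + 4)*(j)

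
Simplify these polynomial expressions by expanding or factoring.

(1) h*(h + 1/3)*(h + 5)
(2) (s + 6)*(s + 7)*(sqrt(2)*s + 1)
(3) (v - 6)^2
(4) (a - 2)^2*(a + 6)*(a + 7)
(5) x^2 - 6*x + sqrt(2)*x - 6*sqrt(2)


(1) = h^3 + 16*h^2/3 + 5*h/3
(2) = sqrt(2)*s^3 + s^2 + 13*sqrt(2)*s^2 + 13*s + 42*sqrt(2)*s + 42
(3) = v^2 - 12*v + 36
(4) = a^4 + 9*a^3 - 6*a^2 - 116*a + 168
(5) = (x - 6)*(x + sqrt(2))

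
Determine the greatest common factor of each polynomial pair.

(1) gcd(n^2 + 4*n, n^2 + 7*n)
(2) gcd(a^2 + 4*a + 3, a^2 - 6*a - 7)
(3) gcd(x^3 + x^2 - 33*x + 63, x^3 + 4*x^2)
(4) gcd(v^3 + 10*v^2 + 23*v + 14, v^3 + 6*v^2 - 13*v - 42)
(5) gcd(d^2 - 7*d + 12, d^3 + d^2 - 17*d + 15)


(1) = gcd(n*(n + 4), n*(n + 7)) = n
(2) = gcd((a + 1)*(a + 3), (a - 7)*(a + 1)) = a + 1
(3) = gcd((x - 3)^2*(x + 7), x^2*(x + 4)) = 1
(4) = gcd((v + 1)*(v + 2)*(v + 7), (v - 3)*(v + 2)*(v + 7)) = v^2 + 9*v + 14
(5) = d - 3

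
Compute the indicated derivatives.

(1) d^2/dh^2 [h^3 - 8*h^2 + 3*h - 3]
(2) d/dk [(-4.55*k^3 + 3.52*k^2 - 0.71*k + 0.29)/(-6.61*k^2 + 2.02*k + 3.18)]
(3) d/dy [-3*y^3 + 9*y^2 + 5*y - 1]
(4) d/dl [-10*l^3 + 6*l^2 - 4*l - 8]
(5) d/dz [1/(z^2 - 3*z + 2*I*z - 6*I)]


(1) = 6*h - 16
(2) = (30.0755*k^4 - 18.382*k^3 - 40.9897*k^2 + 26.221*k - 2.8436)/(43.6921*k^4 - 26.7044*k^3 - 37.9592*k^2 + 12.8472*k + 10.1124)
(3) = -9*y^2 + 18*y + 5
(4) = -30*l^2 + 12*l - 4
(5) = (-2*z + 3 - 2*I)/(z^2 - 3*z + 2*I*z - 6*I)^2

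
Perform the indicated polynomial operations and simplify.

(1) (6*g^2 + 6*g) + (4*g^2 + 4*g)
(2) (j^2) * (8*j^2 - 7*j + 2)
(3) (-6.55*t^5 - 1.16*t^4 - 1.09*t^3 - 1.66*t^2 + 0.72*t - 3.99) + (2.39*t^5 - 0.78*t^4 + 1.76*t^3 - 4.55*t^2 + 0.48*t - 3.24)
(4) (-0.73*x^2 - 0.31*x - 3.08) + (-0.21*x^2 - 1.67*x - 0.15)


(1) = 10*g^2 + 10*g
(2) = 8*j^4 - 7*j^3 + 2*j^2
(3) = -4.16*t^5 - 1.94*t^4 + 0.67*t^3 - 6.21*t^2 + 1.2*t - 7.23
(4) = -0.94*x^2 - 1.98*x - 3.23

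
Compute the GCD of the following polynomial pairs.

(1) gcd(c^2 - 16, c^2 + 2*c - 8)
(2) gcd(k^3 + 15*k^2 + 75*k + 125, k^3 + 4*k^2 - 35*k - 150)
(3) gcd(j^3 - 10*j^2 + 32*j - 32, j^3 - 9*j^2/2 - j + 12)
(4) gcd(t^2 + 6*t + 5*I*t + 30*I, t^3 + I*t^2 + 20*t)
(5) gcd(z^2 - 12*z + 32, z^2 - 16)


(1) = gcd((c - 4)*(c + 4), (c - 2)*(c + 4)) = c + 4
(2) = k^2 + 10*k + 25
(3) = j^2 - 6*j + 8
(4) = t + 5*I
(5) = z - 4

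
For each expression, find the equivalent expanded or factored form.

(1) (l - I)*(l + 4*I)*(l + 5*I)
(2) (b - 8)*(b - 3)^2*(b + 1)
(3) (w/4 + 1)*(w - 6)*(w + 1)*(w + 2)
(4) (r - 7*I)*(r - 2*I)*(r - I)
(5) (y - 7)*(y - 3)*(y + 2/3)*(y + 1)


(1) = l^3 + 8*I*l^2 - 11*l + 20*I
(2) = b^4 - 13*b^3 + 43*b^2 - 15*b - 72
(3) = w^4/4 + w^3/4 - 7*w^2 - 19*w - 12
(4) = r^3 - 10*I*r^2 - 23*r + 14*I
(5) = y^4 - 25*y^3/3 + 5*y^2 + 85*y/3 + 14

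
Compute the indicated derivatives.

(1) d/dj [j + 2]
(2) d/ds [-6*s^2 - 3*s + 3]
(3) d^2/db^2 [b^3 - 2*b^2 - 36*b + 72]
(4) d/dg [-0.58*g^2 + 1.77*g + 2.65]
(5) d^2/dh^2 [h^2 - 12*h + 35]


(1) = 1
(2) = -12*s - 3
(3) = 6*b - 4
(4) = 1.77 - 1.16*g
(5) = 2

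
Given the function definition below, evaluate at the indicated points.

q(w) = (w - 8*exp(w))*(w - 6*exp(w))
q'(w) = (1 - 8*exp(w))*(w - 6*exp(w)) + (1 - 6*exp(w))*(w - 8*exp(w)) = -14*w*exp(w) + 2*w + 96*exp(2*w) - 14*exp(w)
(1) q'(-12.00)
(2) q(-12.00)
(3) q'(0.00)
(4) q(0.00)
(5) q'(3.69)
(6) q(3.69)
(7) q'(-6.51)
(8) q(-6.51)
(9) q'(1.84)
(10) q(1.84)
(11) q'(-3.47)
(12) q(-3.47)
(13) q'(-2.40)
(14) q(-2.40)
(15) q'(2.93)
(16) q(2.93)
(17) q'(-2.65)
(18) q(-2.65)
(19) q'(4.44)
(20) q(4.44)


(1) = -24.00
(2) = 144.00
(3) = 82.00
(4) = 48.00
(5) = 151322.65
(6) = 74917.21
(7) = -12.90
(8) = 42.52
(9) = 3559.38
(10) = 1744.21
(11) = -5.77
(12) = 13.60
(13) = -2.23
(14) = 9.20
(15) = 32644.98
(16) = 16075.14
(17) = -3.19
(18) = 9.88
(19) = 683484.33
(20) = 339716.06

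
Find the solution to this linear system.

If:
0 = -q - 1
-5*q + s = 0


Then:
q = -1
s = -5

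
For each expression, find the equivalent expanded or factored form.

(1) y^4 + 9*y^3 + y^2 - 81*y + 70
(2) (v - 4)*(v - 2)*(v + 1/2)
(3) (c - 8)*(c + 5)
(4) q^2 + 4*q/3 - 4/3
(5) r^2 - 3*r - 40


(1) = (y - 2)*(y - 1)*(y + 5)*(y + 7)
(2) = v^3 - 11*v^2/2 + 5*v + 4
(3) = c^2 - 3*c - 40
(4) = (q - 2/3)*(q + 2)
(5) = (r - 8)*(r + 5)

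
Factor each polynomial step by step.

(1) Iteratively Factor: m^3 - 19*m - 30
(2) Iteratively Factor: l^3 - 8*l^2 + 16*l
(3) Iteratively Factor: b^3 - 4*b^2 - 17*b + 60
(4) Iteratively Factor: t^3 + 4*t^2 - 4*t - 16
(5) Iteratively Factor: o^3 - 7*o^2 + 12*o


(1) = (m + 2)*(m^2 - 2*m - 15) = (m - 5)*(m + 2)*(m + 3)
(2) = (l)*(l^2 - 8*l + 16) = l*(l - 4)*(l - 4)
(3) = (b - 5)*(b^2 + b - 12) = (b - 5)*(b + 4)*(b - 3)
(4) = (t - 2)*(t^2 + 6*t + 8) = (t - 2)*(t + 2)*(t + 4)
(5) = (o - 3)*(o^2 - 4*o) = (o - 4)*(o - 3)*(o)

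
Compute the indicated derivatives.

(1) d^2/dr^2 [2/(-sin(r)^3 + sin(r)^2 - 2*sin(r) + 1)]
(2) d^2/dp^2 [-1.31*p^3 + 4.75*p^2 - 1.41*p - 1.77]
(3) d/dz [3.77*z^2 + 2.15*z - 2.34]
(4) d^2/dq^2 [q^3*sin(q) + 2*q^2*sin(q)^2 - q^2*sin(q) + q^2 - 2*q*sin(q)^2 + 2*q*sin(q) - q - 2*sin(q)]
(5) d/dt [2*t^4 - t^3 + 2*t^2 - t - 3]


(1) = 2*(9*sin(r)^6 - 11*sin(r)^5 - 4*sin(r)^4 + 19*sin(r)^3 - 18*sin(r)^2 + 8*sin(r) - 6)/(sin(r)^3 - sin(r)^2 + 2*sin(r) - 1)^3
(2) = 9.5 - 7.86*p
(3) = 7.54*z + 2.15
(4) = -q^3*sin(q) + q^2*sin(q) + 6*q^2*cos(q) + 4*q^2*cos(2*q) + 8*q*sin(2*q) - 4*q*cos(2*q) - 4*sqrt(2)*q*cos(q + pi/4) - 4*sin(2*q) + 4*cos(q) - 2*cos(2*q) + 4
(5) = 8*t^3 - 3*t^2 + 4*t - 1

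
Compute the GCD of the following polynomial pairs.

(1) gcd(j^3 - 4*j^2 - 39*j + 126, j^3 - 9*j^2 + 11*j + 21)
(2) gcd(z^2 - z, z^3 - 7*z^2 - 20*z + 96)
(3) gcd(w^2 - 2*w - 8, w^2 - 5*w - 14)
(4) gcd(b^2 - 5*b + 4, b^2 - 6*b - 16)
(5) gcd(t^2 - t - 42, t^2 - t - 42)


(1) = gcd((j - 7)*(j - 3)*(j + 6), (j - 7)*(j - 3)*(j + 1)) = j^2 - 10*j + 21
(2) = 1
(3) = w + 2
(4) = 1
(5) = t^2 - t - 42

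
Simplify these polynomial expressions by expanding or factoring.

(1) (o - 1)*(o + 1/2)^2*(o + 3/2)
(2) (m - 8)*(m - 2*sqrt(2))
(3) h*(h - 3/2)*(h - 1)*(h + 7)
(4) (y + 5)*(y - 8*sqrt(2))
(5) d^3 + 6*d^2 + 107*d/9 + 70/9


(1) = o^4 + 3*o^3/2 - 3*o^2/4 - 11*o/8 - 3/8
(2) = m^2 - 8*m - 2*sqrt(2)*m + 16*sqrt(2)
(3) = h^4 + 9*h^3/2 - 16*h^2 + 21*h/2
(4) = y^2 - 8*sqrt(2)*y + 5*y - 40*sqrt(2)
(5) = (d + 5/3)*(d + 2)*(d + 7/3)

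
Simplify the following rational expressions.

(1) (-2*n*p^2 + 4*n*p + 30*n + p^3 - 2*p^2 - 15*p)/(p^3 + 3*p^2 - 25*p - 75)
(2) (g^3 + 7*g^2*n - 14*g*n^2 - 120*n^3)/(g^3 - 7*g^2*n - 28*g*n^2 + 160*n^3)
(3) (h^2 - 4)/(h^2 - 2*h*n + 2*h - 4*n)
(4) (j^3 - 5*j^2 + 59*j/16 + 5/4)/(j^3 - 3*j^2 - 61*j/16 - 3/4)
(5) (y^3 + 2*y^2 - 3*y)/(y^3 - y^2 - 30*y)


(1) = (-2*n + p)/(p + 5)
(2) = (g + 6*n)/(g - 8*n)
(3) = (h - 2)/(h - 2*n)
(4) = (4*j - 5)/(4*j + 3)
(5) = (y^2 + 2*y - 3)/(y^2 - y - 30)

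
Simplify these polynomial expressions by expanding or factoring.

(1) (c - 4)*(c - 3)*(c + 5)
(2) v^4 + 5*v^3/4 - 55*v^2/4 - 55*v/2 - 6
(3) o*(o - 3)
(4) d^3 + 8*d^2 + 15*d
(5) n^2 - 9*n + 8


(1) = c^3 - 2*c^2 - 23*c + 60
(2) = (v - 4)*(v + 1/4)*(v + 2)*(v + 3)
(3) = o^2 - 3*o
(4) = d*(d + 3)*(d + 5)
(5) = (n - 8)*(n - 1)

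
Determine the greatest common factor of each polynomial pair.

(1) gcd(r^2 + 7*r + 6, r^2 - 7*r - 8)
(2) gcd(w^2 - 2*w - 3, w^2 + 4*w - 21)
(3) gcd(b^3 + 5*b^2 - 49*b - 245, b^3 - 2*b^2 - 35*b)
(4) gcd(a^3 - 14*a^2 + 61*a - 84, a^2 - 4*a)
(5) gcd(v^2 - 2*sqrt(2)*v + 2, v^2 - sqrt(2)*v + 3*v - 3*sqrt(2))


(1) = r + 1
(2) = w - 3
(3) = gcd((b - 7)*(b + 5)*(b + 7), b*(b - 7)*(b + 5)) = b^2 - 2*b - 35
(4) = a - 4
(5) = gcd((v - sqrt(2))^2, (v + 3)*(v - sqrt(2))) = v - sqrt(2)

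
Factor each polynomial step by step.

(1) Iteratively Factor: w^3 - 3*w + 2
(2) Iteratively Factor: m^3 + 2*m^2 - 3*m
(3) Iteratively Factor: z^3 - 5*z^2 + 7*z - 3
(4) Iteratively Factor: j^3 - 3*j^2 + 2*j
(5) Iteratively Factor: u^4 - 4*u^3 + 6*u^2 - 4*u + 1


(1) = (w - 1)*(w^2 + w - 2) = (w - 1)*(w + 2)*(w - 1)
(2) = (m)*(m^2 + 2*m - 3) = m*(m + 3)*(m - 1)
(3) = (z - 3)*(z^2 - 2*z + 1) = (z - 3)*(z - 1)*(z - 1)
(4) = (j - 1)*(j^2 - 2*j) = (j - 2)*(j - 1)*(j)
(5) = (u - 1)*(u^3 - 3*u^2 + 3*u - 1) = (u - 1)^2*(u^2 - 2*u + 1) = (u - 1)^3*(u - 1)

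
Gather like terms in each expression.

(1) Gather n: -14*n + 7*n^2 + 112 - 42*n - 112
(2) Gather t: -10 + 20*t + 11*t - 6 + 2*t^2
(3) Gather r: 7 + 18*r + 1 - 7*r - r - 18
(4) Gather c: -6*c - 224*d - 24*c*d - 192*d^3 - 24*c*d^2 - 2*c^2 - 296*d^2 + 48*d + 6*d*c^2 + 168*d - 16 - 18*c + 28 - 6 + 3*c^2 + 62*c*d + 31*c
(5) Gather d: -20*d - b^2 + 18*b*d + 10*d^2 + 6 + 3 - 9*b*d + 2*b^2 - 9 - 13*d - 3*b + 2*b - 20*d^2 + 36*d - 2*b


(1) = 7*n^2 - 56*n
(2) = 2*t^2 + 31*t - 16
(3) = 10*r - 10
(4) = c^2*(6*d + 1) + c*(-24*d^2 + 38*d + 7) - 192*d^3 - 296*d^2 - 8*d + 6
(5) = b^2 - 3*b - 10*d^2 + d*(9*b + 3)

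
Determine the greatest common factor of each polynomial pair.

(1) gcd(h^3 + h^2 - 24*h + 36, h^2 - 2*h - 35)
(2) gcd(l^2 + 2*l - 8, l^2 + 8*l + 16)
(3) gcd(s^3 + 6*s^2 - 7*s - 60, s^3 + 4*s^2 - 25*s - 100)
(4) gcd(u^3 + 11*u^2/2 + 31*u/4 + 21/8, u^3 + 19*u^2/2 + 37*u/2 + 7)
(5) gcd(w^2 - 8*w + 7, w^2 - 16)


(1) = 1
(2) = l + 4
(3) = s^2 + 9*s + 20
(4) = gcd((u + 1/2)*(u + 3/2)*(u + 7/2), (u + 1/2)*(u + 2)*(u + 7)) = u + 1/2
(5) = 1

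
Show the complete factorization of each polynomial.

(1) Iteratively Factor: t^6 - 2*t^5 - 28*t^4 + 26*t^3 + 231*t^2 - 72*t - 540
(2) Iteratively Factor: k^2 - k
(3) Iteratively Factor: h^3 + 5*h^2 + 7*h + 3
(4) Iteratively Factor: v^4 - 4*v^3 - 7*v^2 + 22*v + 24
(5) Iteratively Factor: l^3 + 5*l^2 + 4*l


(1) = (t - 3)*(t^5 + t^4 - 25*t^3 - 49*t^2 + 84*t + 180) = (t - 3)*(t + 3)*(t^4 - 2*t^3 - 19*t^2 + 8*t + 60) = (t - 3)*(t + 2)*(t + 3)*(t^3 - 4*t^2 - 11*t + 30) = (t - 3)*(t - 2)*(t + 2)*(t + 3)*(t^2 - 2*t - 15) = (t - 3)*(t - 2)*(t + 2)*(t + 3)^2*(t - 5)
(2) = (k)*(k - 1)
(3) = (h + 3)*(h^2 + 2*h + 1) = (h + 1)*(h + 3)*(h + 1)
(4) = (v - 3)*(v^3 - v^2 - 10*v - 8) = (v - 4)*(v - 3)*(v^2 + 3*v + 2) = (v - 4)*(v - 3)*(v + 2)*(v + 1)
(5) = (l + 1)*(l^2 + 4*l) = (l + 1)*(l + 4)*(l)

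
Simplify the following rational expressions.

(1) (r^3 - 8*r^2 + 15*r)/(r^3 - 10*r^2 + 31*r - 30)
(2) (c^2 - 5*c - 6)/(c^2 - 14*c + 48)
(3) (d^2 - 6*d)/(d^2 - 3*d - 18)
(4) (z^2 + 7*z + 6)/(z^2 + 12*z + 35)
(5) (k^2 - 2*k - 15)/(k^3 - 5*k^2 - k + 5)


(1) = r/(r - 2)
(2) = (c + 1)/(c - 8)
(3) = d/(d + 3)
(4) = (z^2 + 7*z + 6)/(z^2 + 12*z + 35)
(5) = (k + 3)/(k^2 - 1)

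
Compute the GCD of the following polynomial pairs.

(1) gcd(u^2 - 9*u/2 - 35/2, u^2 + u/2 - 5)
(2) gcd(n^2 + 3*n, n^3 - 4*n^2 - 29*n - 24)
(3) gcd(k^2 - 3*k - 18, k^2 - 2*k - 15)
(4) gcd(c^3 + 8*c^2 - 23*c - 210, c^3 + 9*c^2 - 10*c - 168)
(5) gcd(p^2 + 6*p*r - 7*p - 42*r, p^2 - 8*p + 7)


(1) = u + 5/2
(2) = n + 3
(3) = gcd((k - 6)*(k + 3), (k - 5)*(k + 3)) = k + 3
(4) = gcd((c - 5)*(c + 6)*(c + 7), (c - 4)*(c + 6)*(c + 7)) = c^2 + 13*c + 42
(5) = gcd((p - 7)*(p + 6*r), (p - 7)*(p - 1)) = p - 7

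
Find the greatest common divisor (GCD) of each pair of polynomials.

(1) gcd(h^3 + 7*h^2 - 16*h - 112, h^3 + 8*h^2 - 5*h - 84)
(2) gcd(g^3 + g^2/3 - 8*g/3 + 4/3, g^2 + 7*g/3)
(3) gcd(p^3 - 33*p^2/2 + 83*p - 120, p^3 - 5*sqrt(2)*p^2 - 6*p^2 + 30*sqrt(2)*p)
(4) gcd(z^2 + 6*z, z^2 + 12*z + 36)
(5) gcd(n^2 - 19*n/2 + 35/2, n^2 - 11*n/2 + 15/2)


(1) = gcd((h - 4)*(h + 4)*(h + 7), (h - 3)*(h + 4)*(h + 7)) = h^2 + 11*h + 28
(2) = gcd((g - 1)*(g - 2/3)*(g + 2), g*(g + 7/3)) = 1
(3) = p - 6
(4) = z + 6
(5) = gcd((n - 7)*(n - 5/2), (n - 3)*(n - 5/2)) = n - 5/2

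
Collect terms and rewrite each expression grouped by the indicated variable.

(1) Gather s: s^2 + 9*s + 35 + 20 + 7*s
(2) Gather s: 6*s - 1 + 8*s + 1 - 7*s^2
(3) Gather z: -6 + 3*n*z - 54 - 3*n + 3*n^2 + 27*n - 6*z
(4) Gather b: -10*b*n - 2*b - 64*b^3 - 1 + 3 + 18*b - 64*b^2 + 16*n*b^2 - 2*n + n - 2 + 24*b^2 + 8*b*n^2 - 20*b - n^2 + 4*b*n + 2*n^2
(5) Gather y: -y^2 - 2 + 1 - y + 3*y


(1) = s^2 + 16*s + 55
(2) = -7*s^2 + 14*s
(3) = 3*n^2 + 24*n + z*(3*n - 6) - 60
(4) = -64*b^3 + b^2*(16*n - 40) + b*(8*n^2 - 6*n - 4) + n^2 - n
(5) = -y^2 + 2*y - 1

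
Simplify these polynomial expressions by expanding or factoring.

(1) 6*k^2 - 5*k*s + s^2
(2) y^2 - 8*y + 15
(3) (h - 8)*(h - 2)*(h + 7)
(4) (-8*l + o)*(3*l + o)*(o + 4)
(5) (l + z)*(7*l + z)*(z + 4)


(1) = (-3*k + s)*(-2*k + s)
(2) = (y - 5)*(y - 3)
(3) = h^3 - 3*h^2 - 54*h + 112
(4) = -24*l^2*o - 96*l^2 - 5*l*o^2 - 20*l*o + o^3 + 4*o^2
(5) = 7*l^2*z + 28*l^2 + 8*l*z^2 + 32*l*z + z^3 + 4*z^2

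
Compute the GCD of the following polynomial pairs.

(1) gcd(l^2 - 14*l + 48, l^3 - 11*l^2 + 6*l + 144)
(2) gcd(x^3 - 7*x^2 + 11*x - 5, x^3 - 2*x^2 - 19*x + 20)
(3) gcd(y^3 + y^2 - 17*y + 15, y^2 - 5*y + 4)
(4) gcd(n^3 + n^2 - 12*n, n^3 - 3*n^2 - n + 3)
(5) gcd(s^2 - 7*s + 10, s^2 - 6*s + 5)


(1) = gcd((l - 8)*(l - 6), (l - 8)*(l - 6)*(l + 3)) = l^2 - 14*l + 48
(2) = x^2 - 6*x + 5
(3) = gcd((y - 3)*(y - 1)*(y + 5), (y - 4)*(y - 1)) = y - 1
(4) = gcd(n*(n - 3)*(n + 4), (n - 3)*(n - 1)*(n + 1)) = n - 3
(5) = gcd((s - 5)*(s - 2), (s - 5)*(s - 1)) = s - 5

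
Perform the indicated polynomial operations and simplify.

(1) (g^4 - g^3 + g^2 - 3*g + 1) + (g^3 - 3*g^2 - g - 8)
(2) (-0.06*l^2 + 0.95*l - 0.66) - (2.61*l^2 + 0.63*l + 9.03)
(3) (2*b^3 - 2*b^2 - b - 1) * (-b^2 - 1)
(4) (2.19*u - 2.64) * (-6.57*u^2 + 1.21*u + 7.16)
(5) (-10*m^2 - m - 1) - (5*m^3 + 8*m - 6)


(1) = g^4 - 2*g^2 - 4*g - 7
(2) = -2.67*l^2 + 0.32*l - 9.69
(3) = -2*b^5 + 2*b^4 - b^3 + 3*b^2 + b + 1
(4) = -14.3883*u^3 + 19.9947*u^2 + 12.486*u - 18.9024
(5) = -5*m^3 - 10*m^2 - 9*m + 5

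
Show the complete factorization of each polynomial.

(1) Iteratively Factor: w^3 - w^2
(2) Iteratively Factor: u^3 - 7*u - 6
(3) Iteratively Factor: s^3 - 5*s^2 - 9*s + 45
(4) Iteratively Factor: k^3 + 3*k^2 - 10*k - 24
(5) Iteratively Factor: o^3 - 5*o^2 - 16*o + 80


(1) = (w - 1)*(w^2) = w*(w - 1)*(w)
(2) = (u - 3)*(u^2 + 3*u + 2) = (u - 3)*(u + 1)*(u + 2)
(3) = (s - 3)*(s^2 - 2*s - 15) = (s - 3)*(s + 3)*(s - 5)
(4) = (k + 2)*(k^2 + k - 12) = (k - 3)*(k + 2)*(k + 4)
(5) = (o - 4)*(o^2 - o - 20) = (o - 5)*(o - 4)*(o + 4)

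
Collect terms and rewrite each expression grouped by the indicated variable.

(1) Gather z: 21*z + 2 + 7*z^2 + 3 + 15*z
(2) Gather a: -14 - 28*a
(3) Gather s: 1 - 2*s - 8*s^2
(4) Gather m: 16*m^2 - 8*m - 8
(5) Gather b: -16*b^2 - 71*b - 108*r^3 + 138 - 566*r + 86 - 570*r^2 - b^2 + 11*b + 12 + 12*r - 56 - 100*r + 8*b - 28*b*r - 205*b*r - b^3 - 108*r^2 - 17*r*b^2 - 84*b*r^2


(1) = 7*z^2 + 36*z + 5
(2) = -28*a - 14
(3) = -8*s^2 - 2*s + 1
(4) = 16*m^2 - 8*m - 8
(5) = -b^3 + b^2*(-17*r - 17) + b*(-84*r^2 - 233*r - 52) - 108*r^3 - 678*r^2 - 654*r + 180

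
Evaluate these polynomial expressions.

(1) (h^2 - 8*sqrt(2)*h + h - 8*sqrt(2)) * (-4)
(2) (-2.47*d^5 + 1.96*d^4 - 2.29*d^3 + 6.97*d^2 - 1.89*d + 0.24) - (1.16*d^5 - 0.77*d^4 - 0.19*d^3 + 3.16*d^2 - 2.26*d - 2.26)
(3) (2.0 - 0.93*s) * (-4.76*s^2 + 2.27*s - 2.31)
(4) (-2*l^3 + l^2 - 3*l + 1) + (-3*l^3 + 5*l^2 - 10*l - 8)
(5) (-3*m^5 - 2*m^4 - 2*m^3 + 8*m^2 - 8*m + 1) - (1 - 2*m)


(1) = -4*h^2 - 4*h + 32*sqrt(2)*h + 32*sqrt(2)
(2) = -3.63*d^5 + 2.73*d^4 - 2.1*d^3 + 3.81*d^2 + 0.37*d + 2.5
(3) = 4.4268*s^3 - 11.6311*s^2 + 6.6883*s - 4.62
(4) = -5*l^3 + 6*l^2 - 13*l - 7
(5) = -3*m^5 - 2*m^4 - 2*m^3 + 8*m^2 - 6*m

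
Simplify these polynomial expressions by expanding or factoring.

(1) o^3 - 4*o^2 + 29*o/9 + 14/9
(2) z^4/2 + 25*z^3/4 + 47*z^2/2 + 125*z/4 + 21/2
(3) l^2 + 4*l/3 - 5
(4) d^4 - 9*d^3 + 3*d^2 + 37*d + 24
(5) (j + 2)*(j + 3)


(1) = (o - 7/3)*(o - 2)*(o + 1/3)
(2) = (z/2 + 1)*(z + 1/2)*(z + 3)*(z + 7)
(3) = (l - 5/3)*(l + 3)
(4) = (d - 8)*(d - 3)*(d + 1)^2
(5) = j^2 + 5*j + 6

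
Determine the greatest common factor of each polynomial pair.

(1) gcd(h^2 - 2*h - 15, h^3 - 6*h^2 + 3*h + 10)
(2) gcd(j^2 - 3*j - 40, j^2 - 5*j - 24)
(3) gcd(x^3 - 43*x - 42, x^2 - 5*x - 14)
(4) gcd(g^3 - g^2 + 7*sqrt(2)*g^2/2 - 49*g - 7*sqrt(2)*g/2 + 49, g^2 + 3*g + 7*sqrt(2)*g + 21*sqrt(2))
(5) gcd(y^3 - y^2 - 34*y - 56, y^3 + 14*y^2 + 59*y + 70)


(1) = h - 5
(2) = j - 8
(3) = x - 7
(4) = g + 7*sqrt(2)
(5) = gcd((y - 7)*(y + 2)*(y + 4), (y + 2)*(y + 5)*(y + 7)) = y + 2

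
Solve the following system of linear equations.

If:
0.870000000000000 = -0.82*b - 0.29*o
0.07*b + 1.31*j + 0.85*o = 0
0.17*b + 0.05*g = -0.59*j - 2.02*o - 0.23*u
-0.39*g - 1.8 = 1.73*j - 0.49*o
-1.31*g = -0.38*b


Then:
b = -1.45
g = -0.42
j = -0.63
o = 1.10
u = -6.85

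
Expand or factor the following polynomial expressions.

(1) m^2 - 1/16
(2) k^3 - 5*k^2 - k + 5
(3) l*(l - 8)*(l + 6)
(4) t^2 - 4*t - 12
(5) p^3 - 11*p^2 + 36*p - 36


(1) = (m - 1/4)*(m + 1/4)
(2) = (k - 5)*(k - 1)*(k + 1)
(3) = l^3 - 2*l^2 - 48*l
(4) = (t - 6)*(t + 2)
(5) = (p - 6)*(p - 3)*(p - 2)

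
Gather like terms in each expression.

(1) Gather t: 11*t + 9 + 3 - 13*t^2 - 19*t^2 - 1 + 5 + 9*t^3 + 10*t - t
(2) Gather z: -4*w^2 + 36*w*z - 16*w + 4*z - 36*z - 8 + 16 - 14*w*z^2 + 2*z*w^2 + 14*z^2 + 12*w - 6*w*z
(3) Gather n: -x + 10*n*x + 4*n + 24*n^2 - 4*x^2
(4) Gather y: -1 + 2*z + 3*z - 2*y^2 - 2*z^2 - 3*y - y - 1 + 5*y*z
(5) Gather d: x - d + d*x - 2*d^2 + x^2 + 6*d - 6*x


(1) = 9*t^3 - 32*t^2 + 20*t + 16
(2) = -4*w^2 - 4*w + z^2*(14 - 14*w) + z*(2*w^2 + 30*w - 32) + 8
(3) = 24*n^2 + n*(10*x + 4) - 4*x^2 - x
(4) = -2*y^2 + y*(5*z - 4) - 2*z^2 + 5*z - 2
(5) = -2*d^2 + d*(x + 5) + x^2 - 5*x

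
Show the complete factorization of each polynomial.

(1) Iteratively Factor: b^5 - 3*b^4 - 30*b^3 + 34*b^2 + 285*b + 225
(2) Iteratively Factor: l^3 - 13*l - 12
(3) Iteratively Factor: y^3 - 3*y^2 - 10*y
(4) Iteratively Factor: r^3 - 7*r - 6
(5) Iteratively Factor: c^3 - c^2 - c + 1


(1) = (b + 3)*(b^4 - 6*b^3 - 12*b^2 + 70*b + 75) = (b + 3)^2*(b^3 - 9*b^2 + 15*b + 25) = (b - 5)*(b + 3)^2*(b^2 - 4*b - 5) = (b - 5)*(b + 1)*(b + 3)^2*(b - 5)
(2) = (l + 1)*(l^2 - l - 12) = (l + 1)*(l + 3)*(l - 4)
(3) = (y + 2)*(y^2 - 5*y) = (y - 5)*(y + 2)*(y)
(4) = (r + 1)*(r^2 - r - 6) = (r + 1)*(r + 2)*(r - 3)
(5) = (c - 1)*(c^2 - 1) = (c - 1)^2*(c + 1)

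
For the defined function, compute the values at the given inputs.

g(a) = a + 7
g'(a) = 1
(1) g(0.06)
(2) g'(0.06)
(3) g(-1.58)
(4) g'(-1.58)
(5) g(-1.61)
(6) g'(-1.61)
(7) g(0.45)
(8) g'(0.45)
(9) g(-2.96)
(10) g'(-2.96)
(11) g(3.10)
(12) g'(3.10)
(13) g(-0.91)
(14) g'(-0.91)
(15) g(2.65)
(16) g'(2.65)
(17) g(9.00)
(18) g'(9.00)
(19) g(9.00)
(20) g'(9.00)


(1) = 7.06
(2) = 1.00
(3) = 5.42
(4) = 1.00
(5) = 5.39
(6) = 1.00
(7) = 7.45
(8) = 1.00
(9) = 4.04
(10) = 1.00
(11) = 10.10
(12) = 1.00
(13) = 6.09
(14) = 1.00
(15) = 9.65
(16) = 1.00
(17) = 16.00
(18) = 1.00
(19) = 16.00
(20) = 1.00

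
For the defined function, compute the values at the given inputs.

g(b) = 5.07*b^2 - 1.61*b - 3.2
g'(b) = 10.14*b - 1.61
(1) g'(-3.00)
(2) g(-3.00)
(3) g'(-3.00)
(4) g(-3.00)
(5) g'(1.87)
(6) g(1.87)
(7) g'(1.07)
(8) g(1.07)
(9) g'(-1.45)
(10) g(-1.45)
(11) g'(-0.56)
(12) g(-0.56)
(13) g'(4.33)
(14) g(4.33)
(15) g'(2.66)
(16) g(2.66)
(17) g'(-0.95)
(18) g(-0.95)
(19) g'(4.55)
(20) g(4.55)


(1) = -32.03
(2) = 47.26
(3) = -32.03
(4) = 47.26
(5) = 17.35
(6) = 11.52
(7) = 9.24
(8) = 0.88
(9) = -16.31
(10) = 9.79
(11) = -7.29
(12) = -0.71
(13) = 42.30
(14) = 84.89
(15) = 25.36
(16) = 28.39
(17) = -11.24
(18) = 2.91
(19) = 44.53
(20) = 94.44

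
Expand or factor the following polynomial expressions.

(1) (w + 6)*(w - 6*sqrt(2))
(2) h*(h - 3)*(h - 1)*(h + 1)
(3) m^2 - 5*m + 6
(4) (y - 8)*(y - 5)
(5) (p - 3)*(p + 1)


(1) = w^2 - 6*sqrt(2)*w + 6*w - 36*sqrt(2)
(2) = h^4 - 3*h^3 - h^2 + 3*h
(3) = (m - 3)*(m - 2)
(4) = y^2 - 13*y + 40
(5) = p^2 - 2*p - 3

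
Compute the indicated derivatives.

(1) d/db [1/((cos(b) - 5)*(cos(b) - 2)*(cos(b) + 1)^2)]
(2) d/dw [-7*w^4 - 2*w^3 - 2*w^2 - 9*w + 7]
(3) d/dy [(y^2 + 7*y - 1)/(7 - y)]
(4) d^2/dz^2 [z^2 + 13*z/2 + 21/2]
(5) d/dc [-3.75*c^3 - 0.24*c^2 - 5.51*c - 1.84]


(1) = (-4*sin(b)^2 - 19*cos(b) + 17)*sin(b)/((cos(b) - 5)^2*(cos(b) - 2)^2*(cos(b) + 1)^3)
(2) = -28*w^3 - 6*w^2 - 4*w - 9
(3) = (-y^2 + 14*y + 48)/(y^2 - 14*y + 49)
(4) = 2
(5) = -11.25*c^2 - 0.48*c - 5.51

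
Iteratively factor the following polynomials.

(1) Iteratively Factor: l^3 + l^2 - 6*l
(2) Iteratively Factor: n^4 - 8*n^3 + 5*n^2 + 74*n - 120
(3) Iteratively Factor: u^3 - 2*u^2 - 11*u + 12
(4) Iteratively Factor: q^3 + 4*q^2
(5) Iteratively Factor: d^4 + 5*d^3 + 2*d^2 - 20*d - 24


(1) = (l + 3)*(l^2 - 2*l) = l*(l + 3)*(l - 2)
(2) = (n - 4)*(n^3 - 4*n^2 - 11*n + 30) = (n - 4)*(n - 2)*(n^2 - 2*n - 15) = (n - 4)*(n - 2)*(n + 3)*(n - 5)
(3) = (u + 3)*(u^2 - 5*u + 4) = (u - 1)*(u + 3)*(u - 4)
(4) = (q)*(q^2 + 4*q) = q*(q + 4)*(q)
(5) = (d + 2)*(d^3 + 3*d^2 - 4*d - 12) = (d - 2)*(d + 2)*(d^2 + 5*d + 6) = (d - 2)*(d + 2)^2*(d + 3)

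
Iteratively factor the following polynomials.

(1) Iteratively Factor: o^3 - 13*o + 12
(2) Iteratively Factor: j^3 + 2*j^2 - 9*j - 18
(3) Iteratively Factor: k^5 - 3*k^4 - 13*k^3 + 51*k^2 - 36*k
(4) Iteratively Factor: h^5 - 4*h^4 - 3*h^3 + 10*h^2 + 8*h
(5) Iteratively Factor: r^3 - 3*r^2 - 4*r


(1) = (o + 4)*(o^2 - 4*o + 3) = (o - 1)*(o + 4)*(o - 3)
(2) = (j + 2)*(j^2 - 9) = (j + 2)*(j + 3)*(j - 3)
(3) = (k - 1)*(k^4 - 2*k^3 - 15*k^2 + 36*k) = (k - 1)*(k + 4)*(k^3 - 6*k^2 + 9*k) = k*(k - 1)*(k + 4)*(k^2 - 6*k + 9) = k*(k - 3)*(k - 1)*(k + 4)*(k - 3)
(4) = (h)*(h^4 - 4*h^3 - 3*h^2 + 10*h + 8) = h*(h + 1)*(h^3 - 5*h^2 + 2*h + 8) = h*(h - 2)*(h + 1)*(h^2 - 3*h - 4) = h*(h - 2)*(h + 1)^2*(h - 4)
(5) = (r + 1)*(r^2 - 4*r) = (r - 4)*(r + 1)*(r)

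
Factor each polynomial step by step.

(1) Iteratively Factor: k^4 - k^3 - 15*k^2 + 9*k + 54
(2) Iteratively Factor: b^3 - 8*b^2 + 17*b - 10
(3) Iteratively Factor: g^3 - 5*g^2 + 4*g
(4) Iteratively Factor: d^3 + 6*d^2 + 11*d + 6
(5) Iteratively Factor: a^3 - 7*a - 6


(1) = (k - 3)*(k^3 + 2*k^2 - 9*k - 18) = (k - 3)^2*(k^2 + 5*k + 6) = (k - 3)^2*(k + 2)*(k + 3)
(2) = (b - 1)*(b^2 - 7*b + 10) = (b - 2)*(b - 1)*(b - 5)
(3) = (g - 1)*(g^2 - 4*g) = g*(g - 1)*(g - 4)
(4) = (d + 3)*(d^2 + 3*d + 2) = (d + 2)*(d + 3)*(d + 1)
(5) = (a + 1)*(a^2 - a - 6) = (a - 3)*(a + 1)*(a + 2)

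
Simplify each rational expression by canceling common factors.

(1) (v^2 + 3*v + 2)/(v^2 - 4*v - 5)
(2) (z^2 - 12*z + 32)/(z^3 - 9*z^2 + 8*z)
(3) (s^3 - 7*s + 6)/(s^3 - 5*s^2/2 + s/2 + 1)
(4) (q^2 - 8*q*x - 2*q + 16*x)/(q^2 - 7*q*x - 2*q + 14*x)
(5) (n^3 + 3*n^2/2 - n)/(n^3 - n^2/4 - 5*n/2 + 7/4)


(1) = (v + 2)/(v - 5)
(2) = (z - 4)/(z^2 - z)
(3) = (2*s + 6)/(2*s + 1)
(4) = (-q + 8*x)/(-q + 7*x)
(5) = (4*n^3 + 6*n^2 - 4*n)/(4*n^3 - n^2 - 10*n + 7)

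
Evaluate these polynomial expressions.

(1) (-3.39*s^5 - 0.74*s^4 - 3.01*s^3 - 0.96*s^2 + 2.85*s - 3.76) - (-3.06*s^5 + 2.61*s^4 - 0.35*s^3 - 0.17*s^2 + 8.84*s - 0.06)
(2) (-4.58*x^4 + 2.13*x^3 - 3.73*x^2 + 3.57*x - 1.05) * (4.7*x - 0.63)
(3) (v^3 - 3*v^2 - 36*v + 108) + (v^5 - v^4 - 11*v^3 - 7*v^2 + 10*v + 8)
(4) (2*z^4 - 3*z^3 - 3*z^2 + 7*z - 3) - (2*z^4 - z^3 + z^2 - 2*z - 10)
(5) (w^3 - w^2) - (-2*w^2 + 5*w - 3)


(1) = -0.33*s^5 - 3.35*s^4 - 2.66*s^3 - 0.79*s^2 - 5.99*s - 3.7
(2) = -21.526*x^5 + 12.8964*x^4 - 18.8729*x^3 + 19.1289*x^2 - 7.1841*x + 0.6615
(3) = v^5 - v^4 - 10*v^3 - 10*v^2 - 26*v + 116
(4) = -2*z^3 - 4*z^2 + 9*z + 7
(5) = w^3 + w^2 - 5*w + 3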